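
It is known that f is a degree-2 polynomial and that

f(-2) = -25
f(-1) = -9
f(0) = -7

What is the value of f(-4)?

Write f(n) = an² + bn + c; the 3 given values yield a linear system in the 3 coefficients.
Solving, f(n) = -7n² - 5n - 7.
Then f(-4) = -99.

-99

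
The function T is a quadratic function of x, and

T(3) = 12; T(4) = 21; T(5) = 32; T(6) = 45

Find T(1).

First differences: 9, 11, 13. Second differences: 2, 2.
Level-2 differences are constant, so T has degree 2.
Fitting a degree-2 polynomial gives T(x) = x² + 2x - 3.
Then T(1) = 0.

0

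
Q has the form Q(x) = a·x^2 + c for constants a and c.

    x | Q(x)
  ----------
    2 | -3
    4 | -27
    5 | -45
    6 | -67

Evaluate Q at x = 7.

-93

From Q(2) = -3 and Q(4) = -27: 4a + c = -3 and 16a + c = -27.
Subtracting: 12a = -24, so a = -2; then c = -3 − (-2)·4 = 5.
So Q(x) = -2x² + 5, and Q(7) = -93.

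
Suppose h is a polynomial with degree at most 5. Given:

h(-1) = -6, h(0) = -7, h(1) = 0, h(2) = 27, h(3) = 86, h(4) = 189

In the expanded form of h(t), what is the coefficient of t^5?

First differences: -1, 7, 27, 59, 103. Second differences: 8, 20, 32, 44. Third differences: 12, 12, 12.
Level-3 differences are constant, so h has degree 3.
Fitting a degree-3 polynomial gives h(t) = 2t³ + 4t² + t - 7.
The coefficient of t^5 is 0.

0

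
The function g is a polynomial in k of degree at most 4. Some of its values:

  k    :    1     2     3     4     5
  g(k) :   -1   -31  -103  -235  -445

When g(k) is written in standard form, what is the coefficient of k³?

First differences: -30, -72, -132, -210. Second differences: -42, -60, -78. Third differences: -18, -18.
Level-3 differences are constant, so g has degree 3.
Fitting a degree-3 polynomial gives g(k) = -3k³ - 3k² + 5.
The coefficient of k³ is -3.

-3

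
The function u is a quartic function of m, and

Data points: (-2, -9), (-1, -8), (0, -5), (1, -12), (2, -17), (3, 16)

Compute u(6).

Write u(m) = am^4 + bm³ + cm² + dm + e; the 6 given values yield a linear system in the 5 coefficients.
Solving, u(m) = m^4 - 6m² - 2m - 5.
Then u(6) = 1063.

1063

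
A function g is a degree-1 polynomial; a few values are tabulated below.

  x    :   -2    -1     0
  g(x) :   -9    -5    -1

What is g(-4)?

-17

First differences: 4, 4.
Level-1 differences are constant, so g has degree 1.
Fitting a degree-1 polynomial gives g(x) = 4x - 1.
Then g(-4) = -17.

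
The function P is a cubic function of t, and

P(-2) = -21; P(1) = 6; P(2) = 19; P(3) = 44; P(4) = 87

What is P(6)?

251

Write P(t) = at³ + bt² + ct + d; the 5 given values yield a linear system in the 4 coefficients.
Solving, P(t) = t³ + 6t - 1.
Then P(6) = 251.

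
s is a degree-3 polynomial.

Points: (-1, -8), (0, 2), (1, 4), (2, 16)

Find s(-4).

Write s(k) = ak³ + bk² + ck + d; the 4 given values yield a linear system in the 4 coefficients.
Solving, s(k) = 3k³ - 4k² + 3k + 2.
Then s(-4) = -266.

-266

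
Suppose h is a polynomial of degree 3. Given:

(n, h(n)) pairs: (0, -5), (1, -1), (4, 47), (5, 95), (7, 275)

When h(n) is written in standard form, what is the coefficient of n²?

Write h(n) = an³ + bn² + cn + d; the 5 given values yield a linear system in the 4 coefficients.
Solving, h(n) = n³ - 2n² + 5n - 5.
The coefficient of n² is -2.

-2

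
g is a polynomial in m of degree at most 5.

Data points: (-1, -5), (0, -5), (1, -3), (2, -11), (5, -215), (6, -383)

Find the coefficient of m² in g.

1

Write g(m) = am^5 + bm^4 + cm³ + dm² + em + p; the 6 given values yield a linear system in the 6 coefficients.
Solving, the top 2 coefficients vanish, and g(m) = -2m³ + m² + 3m - 5.
The coefficient of m² is 1.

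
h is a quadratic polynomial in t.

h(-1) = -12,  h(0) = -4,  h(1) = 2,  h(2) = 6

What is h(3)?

8

Write h(t) = at² + bt + c; the 4 given values yield a linear system in the 3 coefficients.
Solving, h(t) = -t² + 7t - 4.
Then h(3) = 8.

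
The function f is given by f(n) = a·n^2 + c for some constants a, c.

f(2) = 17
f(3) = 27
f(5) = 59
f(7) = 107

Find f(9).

From f(2) = 17 and f(3) = 27: 4a + c = 17 and 9a + c = 27.
Subtracting: 5a = 10, so a = 2; then c = 17 − 2·4 = 9.
So f(n) = 2n² + 9, and f(9) = 171.

171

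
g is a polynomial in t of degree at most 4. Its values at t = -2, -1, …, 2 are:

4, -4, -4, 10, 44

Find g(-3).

Write g(t) = at^4 + bt³ + ct² + dt + e; the 5 given values yield a linear system in the 5 coefficients.
Solving, the leading coefficient vanishes, and g(t) = t³ + 7t² + 6t - 4.
Then g(-3) = 14.

14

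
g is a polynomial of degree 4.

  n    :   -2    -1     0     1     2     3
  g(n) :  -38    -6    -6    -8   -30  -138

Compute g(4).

-446

Write g(n) = an^4 + bn³ + cn² + dn + e; the 6 given values yield a linear system in the 5 coefficients.
Solving, g(n) = -2n^4 + n³ + n² - 2n - 6.
Then g(4) = -446.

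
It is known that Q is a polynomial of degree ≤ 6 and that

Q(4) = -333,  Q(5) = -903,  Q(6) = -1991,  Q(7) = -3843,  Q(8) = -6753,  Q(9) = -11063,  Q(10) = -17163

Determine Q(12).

-36533

First differences: -570, -1088, -1852, -2910, -4310, -6100. Second differences: -518, -764, -1058, -1400, -1790. Third differences: -246, -294, -342, -390. Fourth differences: -48, -48, -48.
Level-4 differences are constant, so Q has degree 4.
Fitting a degree-4 polynomial gives Q(n) = -2n^4 + 3n³ - 2n² + 3n + 7.
Then Q(12) = -36533.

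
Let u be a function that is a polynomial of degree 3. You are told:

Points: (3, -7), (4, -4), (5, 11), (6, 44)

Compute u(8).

Write u(x) = ax³ + bx² + cx + d; the 4 given values yield a linear system in the 4 coefficients.
Solving, u(x) = x³ - 6x² + 8x - 4.
Then u(8) = 188.

188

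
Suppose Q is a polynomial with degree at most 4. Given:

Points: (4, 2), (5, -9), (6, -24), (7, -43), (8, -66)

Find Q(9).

First differences: -11, -15, -19, -23. Second differences: -4, -4, -4.
Level-2 differences are constant, so Q has degree 2.
Fitting a degree-2 polynomial gives Q(m) = -2m² + 7m + 6.
Then Q(9) = -93.

-93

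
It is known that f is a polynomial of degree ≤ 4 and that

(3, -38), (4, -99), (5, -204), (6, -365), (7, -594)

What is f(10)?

First differences: -61, -105, -161, -229. Second differences: -44, -56, -68. Third differences: -12, -12.
Level-3 differences are constant, so f has degree 3.
Fitting a degree-3 polynomial gives f(k) = -2k³ + 2k² - k + 1.
Then f(10) = -1809.

-1809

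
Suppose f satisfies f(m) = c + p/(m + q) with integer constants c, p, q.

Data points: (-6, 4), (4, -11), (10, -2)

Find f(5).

-7

(f(m) − c)(m + q) = p for each data point; the three points give a linear system in c and q, then p follows.
Solving: c = 1, q = -2, p = -24, so f(m) = 1 − 24/(m − 2).
Then f(5) = 1 − 24/3 = -7.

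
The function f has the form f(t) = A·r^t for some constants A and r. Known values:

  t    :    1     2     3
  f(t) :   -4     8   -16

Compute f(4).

Consecutive ratio: 8/(-4) = -2, and -16/8 = -2, so r = -2.
Then A·(-2)^1 = -4 gives A = 2, and f(t) = 2·(-2)^t.
f(4) = 2·(-2)^4 = 32.

32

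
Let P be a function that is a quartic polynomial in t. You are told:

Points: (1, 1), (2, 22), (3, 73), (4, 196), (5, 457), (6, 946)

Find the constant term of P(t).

First differences: 21, 51, 123, 261, 489. Second differences: 30, 72, 138, 228. Third differences: 42, 66, 90. Fourth differences: 24, 24.
Level-4 differences are constant, so P has degree 4.
Fitting a degree-4 polynomial gives P(t) = t^4 - 3t³ + 8t² + 3t - 8.
The constant term is P(0) = -8.

-8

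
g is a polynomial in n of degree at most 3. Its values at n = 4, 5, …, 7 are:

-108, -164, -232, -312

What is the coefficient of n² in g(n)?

First differences: -56, -68, -80. Second differences: -12, -12.
Level-2 differences are constant, so g has degree 2.
Fitting a degree-2 polynomial gives g(n) = -6n² - 2n - 4.
The coefficient of n² is -6.

-6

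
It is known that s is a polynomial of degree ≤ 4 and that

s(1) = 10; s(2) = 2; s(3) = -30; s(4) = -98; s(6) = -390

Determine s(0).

6

Write s(t) = at^4 + bt³ + ct² + dt + e; the 5 given values yield a linear system in the 5 coefficients.
Solving, the leading coefficient vanishes, and s(t) = -2t³ + 6t + 6.
Then s(0) = 6.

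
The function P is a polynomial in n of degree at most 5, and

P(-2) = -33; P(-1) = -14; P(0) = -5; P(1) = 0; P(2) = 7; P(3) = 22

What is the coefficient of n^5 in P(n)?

0

First differences: 19, 9, 5, 7, 15. Second differences: -10, -4, 2, 8. Third differences: 6, 6, 6.
Level-3 differences are constant, so P has degree 3.
Fitting a degree-3 polynomial gives P(n) = n³ - 2n² + 6n - 5.
The coefficient of n^5 is 0.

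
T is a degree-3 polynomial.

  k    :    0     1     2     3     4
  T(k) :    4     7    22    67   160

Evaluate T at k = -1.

-5

Write T(k) = ak³ + bk² + ck + d; the 5 given values yield a linear system in the 4 coefficients.
Solving, T(k) = 3k³ - 3k² + 3k + 4.
Then T(-1) = -5.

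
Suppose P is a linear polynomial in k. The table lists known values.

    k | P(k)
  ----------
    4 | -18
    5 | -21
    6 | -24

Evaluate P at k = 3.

-15

First differences: -3, -3.
Level-1 differences are constant, so P has degree 1.
Fitting a degree-1 polynomial gives P(k) = -3k - 6.
Then P(3) = -15.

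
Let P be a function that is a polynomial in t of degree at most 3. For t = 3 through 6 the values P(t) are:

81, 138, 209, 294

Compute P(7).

Write P(t) = at³ + bt² + ct + d; the 4 given values yield a linear system in the 4 coefficients.
Solving, the leading coefficient vanishes, and P(t) = 7t² + 8t - 6.
Then P(7) = 393.

393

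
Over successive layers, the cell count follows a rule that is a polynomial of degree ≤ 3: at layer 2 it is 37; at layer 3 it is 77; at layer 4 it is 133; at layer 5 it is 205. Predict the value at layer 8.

517

Write the value at k as g(k).
First differences: 40, 56, 72. Second differences: 16, 16.
Level-2 differences are constant, so g has degree 2.
Fitting a degree-2 polynomial gives g(k) = 8k² + 5.
Then g(8) = 517.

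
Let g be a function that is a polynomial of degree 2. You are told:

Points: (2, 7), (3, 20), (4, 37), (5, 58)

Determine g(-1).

-8

First differences: 13, 17, 21. Second differences: 4, 4.
Level-2 differences are constant, so g has degree 2.
Fitting a degree-2 polynomial gives g(k) = 2k² + 3k - 7.
Then g(-1) = -8.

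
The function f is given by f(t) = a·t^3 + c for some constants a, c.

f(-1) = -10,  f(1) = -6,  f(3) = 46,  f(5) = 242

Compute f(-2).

From f(-1) = -10 and f(1) = -6: -1a + c = -10 and 1a + c = -6.
Subtracting: 2a = 4, so a = 2; then c = -10 − 2·(-1) = -8.
So f(t) = 2t³ − 8, and f(-2) = -24.

-24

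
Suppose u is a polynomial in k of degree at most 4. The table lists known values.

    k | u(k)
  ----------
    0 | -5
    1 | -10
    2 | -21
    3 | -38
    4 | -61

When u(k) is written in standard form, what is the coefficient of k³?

0

Write u(k) = ak^4 + bk³ + ck² + dk + e; the 5 given values yield a linear system in the 5 coefficients.
Solving, the top 2 coefficients vanish, and u(k) = -3k² - 2k - 5.
The coefficient of k³ is 0.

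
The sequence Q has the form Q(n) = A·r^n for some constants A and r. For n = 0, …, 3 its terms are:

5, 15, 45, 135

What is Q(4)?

405

Consecutive ratio: 15/5 = 3, and 45/15 = 3, so r = 3.
Then A·3^0 = 5 gives A = 5, and Q(n) = 5·3^n.
Q(4) = 5·3^4 = 405.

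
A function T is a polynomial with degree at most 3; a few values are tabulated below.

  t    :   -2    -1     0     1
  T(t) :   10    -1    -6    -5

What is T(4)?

34

First differences: -11, -5, 1. Second differences: 6, 6.
Level-2 differences are constant, so T has degree 2.
Fitting a degree-2 polynomial gives T(t) = 3t² - 2t - 6.
Then T(4) = 34.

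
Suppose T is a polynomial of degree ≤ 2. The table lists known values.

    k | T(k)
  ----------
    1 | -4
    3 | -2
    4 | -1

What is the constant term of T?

-5

Write T(k) = ak² + bk + c; the 3 given values yield a linear system in the 3 coefficients.
Solving, the leading coefficient vanishes, and T(k) = k - 5.
The constant term is T(0) = -5.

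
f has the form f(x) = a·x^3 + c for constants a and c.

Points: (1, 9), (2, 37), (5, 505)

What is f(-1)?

From f(1) = 9 and f(2) = 37: 1a + c = 9 and 8a + c = 37.
Subtracting: 7a = 28, so a = 4; then c = 9 − 4·1 = 5.
So f(x) = 4x³ + 5, and f(-1) = 1.

1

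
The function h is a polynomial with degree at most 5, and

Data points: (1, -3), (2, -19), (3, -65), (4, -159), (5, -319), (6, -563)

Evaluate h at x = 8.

First differences: -16, -46, -94, -160, -244. Second differences: -30, -48, -66, -84. Third differences: -18, -18, -18.
Level-3 differences are constant, so h has degree 3.
Fitting a degree-3 polynomial gives h(x) = -3x³ + 3x² - 4x + 1.
Then h(8) = -1375.

-1375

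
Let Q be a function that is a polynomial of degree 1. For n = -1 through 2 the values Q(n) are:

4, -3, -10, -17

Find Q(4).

First differences: -7, -7, -7.
Level-1 differences are constant, so Q has degree 1.
Fitting a degree-1 polynomial gives Q(n) = -7n - 3.
Then Q(4) = -31.

-31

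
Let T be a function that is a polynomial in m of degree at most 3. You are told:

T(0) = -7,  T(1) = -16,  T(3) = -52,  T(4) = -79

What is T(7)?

Write T(m) = am³ + bm² + cm + d; the 4 given values yield a linear system in the 4 coefficients.
Solving, the leading coefficient vanishes, and T(m) = -3m² - 6m - 7.
Then T(7) = -196.

-196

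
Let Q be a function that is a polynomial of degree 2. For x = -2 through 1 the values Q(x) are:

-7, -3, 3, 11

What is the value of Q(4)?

First differences: 4, 6, 8. Second differences: 2, 2.
Level-2 differences are constant, so Q has degree 2.
Fitting a degree-2 polynomial gives Q(x) = x² + 7x + 3.
Then Q(4) = 47.

47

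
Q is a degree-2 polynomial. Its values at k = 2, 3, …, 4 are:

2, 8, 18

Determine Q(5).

Write Q(k) = ak² + bk + c; the 3 given values yield a linear system in the 3 coefficients.
Solving, Q(k) = 2k² - 4k + 2.
Then Q(5) = 32.

32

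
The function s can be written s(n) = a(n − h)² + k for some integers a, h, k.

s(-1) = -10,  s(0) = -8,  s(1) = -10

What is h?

First differences 2, -2; second difference -4 = 2a, so a = -2.
Expanding, the n-coefficient is −2ah = 4h; matching it to the data gives h = 0, and then k = -8.
So s(n) = -2(n + 0)² − 8.
Hence h = 0.

0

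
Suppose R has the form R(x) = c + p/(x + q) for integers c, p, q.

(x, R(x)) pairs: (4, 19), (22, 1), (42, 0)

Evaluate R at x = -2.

-11

(R(x) − c)(x + q) = p for each data point; the three points give a linear system in c and q, then p follows.
Solving: c = -1, q = -2, p = 40, so R(x) = -1 + 40/(x − 2).
Then R(-2) = -1 + 40/(-4) = -11.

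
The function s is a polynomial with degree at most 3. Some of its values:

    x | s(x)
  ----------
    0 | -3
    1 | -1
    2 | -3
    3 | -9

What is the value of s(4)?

-19

First differences: 2, -2, -6. Second differences: -4, -4.
Level-2 differences are constant, so s has degree 2.
Fitting a degree-2 polynomial gives s(x) = -2x² + 4x - 3.
Then s(4) = -19.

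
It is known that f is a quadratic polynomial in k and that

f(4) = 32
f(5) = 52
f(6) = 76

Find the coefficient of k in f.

2

Write f(k) = ak² + bk + c; the 3 given values yield a linear system in the 3 coefficients.
Solving, f(k) = 2k² + 2k - 8.
The coefficient of k is 2.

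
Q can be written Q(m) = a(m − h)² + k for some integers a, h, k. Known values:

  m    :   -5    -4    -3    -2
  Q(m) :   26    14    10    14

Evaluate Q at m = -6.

First differences -12, -4, 4; second difference 8 = 2a, so a = 4.
Expanding, the m-coefficient is −2ah = -8h; matching it to the data gives h = -3, and then k = 10.
So Q(m) = 4(m + 3)² + 10.
Q(-6) = 4·(-3)² + 10 = 46.

46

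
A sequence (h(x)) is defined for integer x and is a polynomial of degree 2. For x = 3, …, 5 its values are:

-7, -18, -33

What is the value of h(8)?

-102

Write h(x) = ax² + bx + c; the 3 given values yield a linear system in the 3 coefficients.
Solving, h(x) = -2x² + 3x + 2.
Then h(8) = -102.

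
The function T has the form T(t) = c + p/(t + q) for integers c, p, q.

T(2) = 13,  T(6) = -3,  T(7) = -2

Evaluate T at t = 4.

-11

(T(t) − c)(t + q) = p for each data point; the three points give a linear system in c and q, then p follows.
Solving: c = 1, q = -3, p = -12, so T(t) = 1 − 12/(t − 3).
Then T(4) = 1 − 12/1 = -11.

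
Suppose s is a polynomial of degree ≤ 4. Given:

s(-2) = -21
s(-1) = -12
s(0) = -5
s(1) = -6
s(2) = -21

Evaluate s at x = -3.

Write s(x) = ax^4 + bx³ + cx² + dx + e; the 5 given values yield a linear system in the 5 coefficients.
Solving, the leading coefficient vanishes, and s(x) = -x³ - 4x² + 4x - 5.
Then s(-3) = -26.

-26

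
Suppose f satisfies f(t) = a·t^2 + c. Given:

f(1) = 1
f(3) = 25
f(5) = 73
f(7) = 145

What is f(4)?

From f(1) = 1 and f(3) = 25: 1a + c = 1 and 9a + c = 25.
Subtracting: 8a = 24, so a = 3; then c = 1 − 3·1 = -2.
So f(t) = 3t² − 2, and f(4) = 46.

46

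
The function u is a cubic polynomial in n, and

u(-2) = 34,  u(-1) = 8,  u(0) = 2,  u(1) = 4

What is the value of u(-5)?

Write u(n) = an³ + bn² + cn + d; the 4 given values yield a linear system in the 4 coefficients.
Solving, u(n) = -2n³ + 4n² + 2.
Then u(-5) = 352.

352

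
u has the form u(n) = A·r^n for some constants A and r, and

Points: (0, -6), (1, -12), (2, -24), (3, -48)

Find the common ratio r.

2

Consecutive ratio: -12/(-6) = 2, and -24/(-12) = 2, so r = 2.
Then A·2^0 = -6 gives A = -6, and u(n) = -6·2^n.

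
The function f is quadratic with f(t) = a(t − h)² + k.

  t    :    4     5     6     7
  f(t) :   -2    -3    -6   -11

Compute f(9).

First differences -1, -3, -5; second difference -2 = 2a, so a = -1.
Expanding, the t-coefficient is −2ah = 2h; matching it to the data gives h = 4, and then k = -2.
So f(t) = -1(t − 4)² − 2.
f(9) = -1·5² − 2 = -27.

-27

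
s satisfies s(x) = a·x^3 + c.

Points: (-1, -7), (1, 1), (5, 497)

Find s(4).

From s(-1) = -7 and s(1) = 1: -1a + c = -7 and 1a + c = 1.
Subtracting: 2a = 8, so a = 4; then c = -7 − 4·(-1) = -3.
So s(x) = 4x³ − 3, and s(4) = 253.

253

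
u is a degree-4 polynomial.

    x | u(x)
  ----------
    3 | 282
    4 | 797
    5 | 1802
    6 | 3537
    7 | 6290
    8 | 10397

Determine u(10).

First differences: 515, 1005, 1735, 2753, 4107. Second differences: 490, 730, 1018, 1354. Third differences: 240, 288, 336. Fourth differences: 48, 48.
Level-4 differences are constant, so u has degree 4.
Fitting a degree-4 polynomial gives u(x) = 2x^4 + 4x³ + 3x² - 4x - 3.
Then u(10) = 24257.

24257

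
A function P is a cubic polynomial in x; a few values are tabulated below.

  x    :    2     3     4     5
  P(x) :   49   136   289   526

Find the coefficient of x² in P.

6

Write P(x) = ax³ + bx² + cx + d; the 4 given values yield a linear system in the 4 coefficients.
Solving, P(x) = 3x³ + 6x² + 1.
The coefficient of x² is 6.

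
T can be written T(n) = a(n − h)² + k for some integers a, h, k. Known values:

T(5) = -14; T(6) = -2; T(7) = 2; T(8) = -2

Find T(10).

-34

First differences 12, 4, -4; second difference -8 = 2a, so a = -4.
Expanding, the n-coefficient is −2ah = 8h; matching it to the data gives h = 7, and then k = 2.
So T(n) = -4(n − 7)² + 2.
T(10) = -4·3² + 2 = -34.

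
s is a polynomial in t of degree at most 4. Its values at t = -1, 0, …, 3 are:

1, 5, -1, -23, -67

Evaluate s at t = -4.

First differences: 4, -6, -22, -44. Second differences: -10, -16, -22. Third differences: -6, -6.
Level-3 differences are constant, so s has degree 3.
Fitting a degree-3 polynomial gives s(t) = -t³ - 5t² + 5.
Then s(-4) = -11.

-11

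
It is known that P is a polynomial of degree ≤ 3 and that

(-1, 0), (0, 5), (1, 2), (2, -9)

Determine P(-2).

-13

Write P(k) = ak³ + bk² + ck + d; the 4 given values yield a linear system in the 4 coefficients.
Solving, the leading coefficient vanishes, and P(k) = -4k² + k + 5.
Then P(-2) = -13.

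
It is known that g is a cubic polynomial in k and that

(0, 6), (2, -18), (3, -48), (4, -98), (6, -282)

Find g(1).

Write g(k) = ak³ + bk² + ck + d; the 5 given values yield a linear system in the 4 coefficients.
Solving, g(k) = -k³ - k² - 6k + 6.
Then g(1) = -2.

-2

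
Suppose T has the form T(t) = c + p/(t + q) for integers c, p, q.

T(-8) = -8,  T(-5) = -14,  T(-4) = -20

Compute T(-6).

-11

(T(t) − c)(t + q) = p for each data point; the three points give a linear system in c and q, then p follows.
Solving: c = -2, q = 2, p = 36, so T(t) = -2 + 36/(t + 2).
Then T(-6) = -2 + 36/(-4) = -11.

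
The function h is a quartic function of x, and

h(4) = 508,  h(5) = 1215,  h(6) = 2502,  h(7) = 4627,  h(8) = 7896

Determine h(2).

42

Write h(x) = ax^4 + bx³ + cx² + dx + e; the 5 given values yield a linear system in the 5 coefficients.
Solving, h(x) = 2x^4 - x³ + 3x² + 3x.
Then h(2) = 42.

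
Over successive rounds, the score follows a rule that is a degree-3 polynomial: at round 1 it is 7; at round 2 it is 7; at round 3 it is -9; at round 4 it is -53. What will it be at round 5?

-137

Write the value at k as Q(k).
Write Q(k) = ak³ + bk² + ck + d; the 4 given values yield a linear system in the 4 coefficients.
Solving, Q(k) = -2k³ + 4k² + 2k + 3.
Then Q(5) = -137.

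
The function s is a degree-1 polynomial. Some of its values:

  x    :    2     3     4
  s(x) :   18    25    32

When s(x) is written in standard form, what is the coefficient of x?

7

First differences: 7, 7.
Level-1 differences are constant, so s has degree 1.
Fitting a degree-1 polynomial gives s(x) = 7x + 4.
The coefficient of x is 7.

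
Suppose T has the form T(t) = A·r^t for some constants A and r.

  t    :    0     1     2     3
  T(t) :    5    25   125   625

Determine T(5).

15625

Consecutive ratio: 25/5 = 5, and 125/25 = 5, so r = 5.
Then A·5^0 = 5 gives A = 5, and T(t) = 5·5^t.
T(5) = 5·5^5 = 15625.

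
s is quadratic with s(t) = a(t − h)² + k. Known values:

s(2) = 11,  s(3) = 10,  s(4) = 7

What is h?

First differences -1, -3; second difference -2 = 2a, so a = -1.
Expanding, the t-coefficient is −2ah = 2h; matching it to the data gives h = 2, and then k = 11.
So s(t) = -1(t − 2)² + 11.
Hence h = 2.

2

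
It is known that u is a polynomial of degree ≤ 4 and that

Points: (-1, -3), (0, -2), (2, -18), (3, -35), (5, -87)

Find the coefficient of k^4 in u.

0

Write u(k) = ak^4 + bk³ + ck² + dk + e; the 5 given values yield a linear system in the 5 coefficients.
Solving, the top 2 coefficients vanish, and u(k) = -3k² - 2k - 2.
The coefficient of k^4 is 0.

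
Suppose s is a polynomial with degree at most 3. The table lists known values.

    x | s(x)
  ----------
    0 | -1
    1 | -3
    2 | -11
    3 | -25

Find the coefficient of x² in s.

First differences: -2, -8, -14. Second differences: -6, -6.
Level-2 differences are constant, so s has degree 2.
Fitting a degree-2 polynomial gives s(x) = -3x² + x - 1.
The coefficient of x² is -3.

-3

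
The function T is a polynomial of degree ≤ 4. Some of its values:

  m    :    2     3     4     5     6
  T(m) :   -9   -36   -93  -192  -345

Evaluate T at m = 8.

-861

First differences: -27, -57, -99, -153. Second differences: -30, -42, -54. Third differences: -12, -12.
Level-3 differences are constant, so T has degree 3.
Fitting a degree-3 polynomial gives T(m) = -2m³ + 3m² - 4m + 3.
Then T(8) = -861.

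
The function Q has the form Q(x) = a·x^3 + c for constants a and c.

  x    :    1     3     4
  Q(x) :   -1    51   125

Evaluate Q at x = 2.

From Q(1) = -1 and Q(3) = 51: 1a + c = -1 and 27a + c = 51.
Subtracting: 26a = 52, so a = 2; then c = -1 − 2·1 = -3.
So Q(x) = 2x³ − 3, and Q(2) = 13.

13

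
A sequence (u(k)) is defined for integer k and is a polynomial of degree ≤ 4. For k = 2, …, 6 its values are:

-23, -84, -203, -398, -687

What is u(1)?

-2

Write u(k) = ak^4 + bk³ + ck² + dk + e; the 5 given values yield a linear system in the 5 coefficients.
Solving, the leading coefficient vanishes, and u(k) = -3k³ - 2k² + 6k - 3.
Then u(1) = -2.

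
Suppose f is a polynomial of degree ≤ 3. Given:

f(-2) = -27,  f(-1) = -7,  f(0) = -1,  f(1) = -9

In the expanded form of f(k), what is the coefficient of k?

-1

First differences: 20, 6, -8. Second differences: -14, -14.
Level-2 differences are constant, so f has degree 2.
Fitting a degree-2 polynomial gives f(k) = -7k² - k - 1.
The coefficient of k is -1.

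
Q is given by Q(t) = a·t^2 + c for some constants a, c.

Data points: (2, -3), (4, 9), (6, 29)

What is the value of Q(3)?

2

From Q(2) = -3 and Q(4) = 9: 4a + c = -3 and 16a + c = 9.
Subtracting: 12a = 12, so a = 1; then c = -3 − 1·4 = -7.
So Q(t) = 1t² − 7, and Q(3) = 2.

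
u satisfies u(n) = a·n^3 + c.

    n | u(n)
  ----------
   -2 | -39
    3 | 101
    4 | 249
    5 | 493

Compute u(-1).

From u(-2) = -39 and u(3) = 101: -8a + c = -39 and 27a + c = 101.
Subtracting: 35a = 140, so a = 4; then c = -39 − 4·(-8) = -7.
So u(n) = 4n³ − 7, and u(-1) = -11.

-11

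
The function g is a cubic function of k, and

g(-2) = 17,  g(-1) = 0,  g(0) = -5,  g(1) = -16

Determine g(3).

Write g(k) = ak³ + bk² + ck + d; the 4 given values yield a linear system in the 4 coefficients.
Solving, g(k) = -3k³ - 3k² - 5k - 5.
Then g(3) = -128.

-128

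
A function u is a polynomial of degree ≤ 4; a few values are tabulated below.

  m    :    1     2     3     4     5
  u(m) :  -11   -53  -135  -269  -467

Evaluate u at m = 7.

-1103

Write u(m) = am^4 + bm³ + cm² + dm + e; the 5 given values yield a linear system in the 5 coefficients.
Solving, the leading coefficient vanishes, and u(m) = -2m³ - 8m² - 4m + 3.
Then u(7) = -1103.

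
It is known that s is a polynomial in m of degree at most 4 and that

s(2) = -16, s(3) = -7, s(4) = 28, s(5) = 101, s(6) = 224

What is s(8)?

668

Write s(m) = am^4 + bm³ + cm² + dm + e; the 5 given values yield a linear system in the 5 coefficients.
Solving, the leading coefficient vanishes, and s(m) = 2m³ - 5m² - 4m - 4.
Then s(8) = 668.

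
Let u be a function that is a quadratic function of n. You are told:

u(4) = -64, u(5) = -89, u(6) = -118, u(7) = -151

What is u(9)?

-229

First differences: -25, -29, -33. Second differences: -4, -4.
Level-2 differences are constant, so u has degree 2.
Fitting a degree-2 polynomial gives u(n) = -2n² - 7n - 4.
Then u(9) = -229.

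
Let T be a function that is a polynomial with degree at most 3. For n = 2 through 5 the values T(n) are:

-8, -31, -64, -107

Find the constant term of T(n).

8

First differences: -23, -33, -43. Second differences: -10, -10.
Level-2 differences are constant, so T has degree 2.
Fitting a degree-2 polynomial gives T(n) = -5n² + 2n + 8.
The constant term is T(0) = 8.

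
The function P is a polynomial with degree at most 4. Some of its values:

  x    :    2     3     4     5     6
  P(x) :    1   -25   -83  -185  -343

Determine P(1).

First differences: -26, -58, -102, -158. Second differences: -32, -44, -56. Third differences: -12, -12.
Level-3 differences are constant, so P has degree 3.
Fitting a degree-3 polynomial gives P(x) = -2x³ + 2x² + 2x + 5.
Then P(1) = 7.

7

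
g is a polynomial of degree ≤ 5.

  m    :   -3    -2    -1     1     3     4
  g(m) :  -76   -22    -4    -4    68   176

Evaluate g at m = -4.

Write g(m) = am^5 + bm^4 + cm³ + dm² + em + p; the 6 given values yield a linear system in the 6 coefficients.
Solving, the top 2 coefficients vanish, and g(m) = 3m³ - 3m - 4.
Then g(-4) = -184.

-184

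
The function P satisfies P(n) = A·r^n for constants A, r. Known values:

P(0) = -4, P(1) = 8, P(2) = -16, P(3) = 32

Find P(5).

128

Consecutive ratio: 8/(-4) = -2, and -16/8 = -2, so r = -2.
Then A·(-2)^0 = -4 gives A = -4, and P(n) = -4·(-2)^n.
P(5) = -4·(-2)^5 = 128.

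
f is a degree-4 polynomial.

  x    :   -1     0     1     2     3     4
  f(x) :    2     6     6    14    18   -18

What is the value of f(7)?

-1086

First differences: 4, 0, 8, 4, -36. Second differences: -4, 8, -4, -40. Third differences: 12, -12, -36. Fourth differences: -24, -24.
Level-4 differences are constant, so f has degree 4.
Fitting a degree-4 polynomial gives f(x) = -x^4 + 4x³ - x² - 2x + 6.
Then f(7) = -1086.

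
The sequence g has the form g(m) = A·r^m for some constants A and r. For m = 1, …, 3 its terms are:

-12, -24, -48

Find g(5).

Consecutive ratio: -24/(-12) = 2, and -48/(-24) = 2, so r = 2.
Then A·2^1 = -12 gives A = -6, and g(m) = -6·2^m.
g(5) = -6·2^5 = -192.

-192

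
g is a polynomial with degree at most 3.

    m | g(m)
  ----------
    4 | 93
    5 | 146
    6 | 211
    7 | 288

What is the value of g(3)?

First differences: 53, 65, 77. Second differences: 12, 12.
Level-2 differences are constant, so g has degree 2.
Fitting a degree-2 polynomial gives g(m) = 6m² - m + 1.
Then g(3) = 52.

52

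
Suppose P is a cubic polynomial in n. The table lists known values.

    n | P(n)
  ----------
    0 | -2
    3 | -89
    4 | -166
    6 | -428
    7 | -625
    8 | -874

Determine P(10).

-1552

Write P(n) = an³ + bn² + cn + d; the 6 given values yield a linear system in the 4 coefficients.
Solving, P(n) = -n³ - 5n² - 5n - 2.
Then P(10) = -1552.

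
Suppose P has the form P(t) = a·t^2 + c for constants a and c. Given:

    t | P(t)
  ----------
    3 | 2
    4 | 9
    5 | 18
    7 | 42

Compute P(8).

From P(3) = 2 and P(4) = 9: 9a + c = 2 and 16a + c = 9.
Subtracting: 7a = 7, so a = 1; then c = 2 − 1·9 = -7.
So P(t) = 1t² − 7, and P(8) = 57.

57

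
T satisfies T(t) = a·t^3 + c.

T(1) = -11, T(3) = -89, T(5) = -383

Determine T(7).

From T(1) = -11 and T(3) = -89: 1a + c = -11 and 27a + c = -89.
Subtracting: 26a = -78, so a = -3; then c = -11 − (-3)·1 = -8.
So T(t) = -3t³ − 8, and T(7) = -1037.

-1037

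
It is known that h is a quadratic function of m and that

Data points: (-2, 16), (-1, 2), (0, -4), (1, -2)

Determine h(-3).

First differences: -14, -6, 2. Second differences: 8, 8.
Level-2 differences are constant, so h has degree 2.
Fitting a degree-2 polynomial gives h(m) = 4m² - 2m - 4.
Then h(-3) = 38.

38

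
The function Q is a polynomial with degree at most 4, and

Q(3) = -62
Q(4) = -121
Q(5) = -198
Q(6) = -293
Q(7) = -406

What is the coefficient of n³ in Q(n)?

0

Write Q(n) = an^4 + bn³ + cn² + dn + e; the 5 given values yield a linear system in the 5 coefficients.
Solving, the top 2 coefficients vanish, and Q(n) = -9n² + 4n + 7.
The coefficient of n³ is 0.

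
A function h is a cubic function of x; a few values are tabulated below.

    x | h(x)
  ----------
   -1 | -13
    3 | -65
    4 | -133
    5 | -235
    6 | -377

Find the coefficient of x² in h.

Write h(x) = ax³ + bx² + cx + d; the 5 given values yield a linear system in the 4 coefficients.
Solving, h(x) = -x³ - 5x² + 4x - 5.
The coefficient of x² is -5.

-5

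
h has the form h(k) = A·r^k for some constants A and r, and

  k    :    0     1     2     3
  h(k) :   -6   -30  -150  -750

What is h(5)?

-18750

Consecutive ratio: -30/(-6) = 5, and -150/(-30) = 5, so r = 5.
Then A·5^0 = -6 gives A = -6, and h(k) = -6·5^k.
h(5) = -6·5^5 = -18750.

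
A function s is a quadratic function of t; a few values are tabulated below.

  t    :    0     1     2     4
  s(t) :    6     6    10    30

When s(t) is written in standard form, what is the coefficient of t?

Write s(t) = at² + bt + c; the 4 given values yield a linear system in the 3 coefficients.
Solving, s(t) = 2t² - 2t + 6.
The coefficient of t is -2.

-2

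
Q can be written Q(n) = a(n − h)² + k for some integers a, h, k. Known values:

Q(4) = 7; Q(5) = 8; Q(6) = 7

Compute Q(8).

-1

First differences 1, -1; second difference -2 = 2a, so a = -1.
Expanding, the n-coefficient is −2ah = 2h; matching it to the data gives h = 5, and then k = 8.
So Q(n) = -1(n − 5)² + 8.
Q(8) = -1·3² + 8 = -1.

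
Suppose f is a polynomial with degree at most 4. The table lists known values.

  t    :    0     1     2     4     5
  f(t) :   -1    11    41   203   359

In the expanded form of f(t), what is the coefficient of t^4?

Write f(t) = at^4 + bt³ + ct² + dt + e; the 5 given values yield a linear system in the 5 coefficients.
Solving, the leading coefficient vanishes, and f(t) = 2t³ + 3t² + 7t - 1.
The coefficient of t^4 is 0.

0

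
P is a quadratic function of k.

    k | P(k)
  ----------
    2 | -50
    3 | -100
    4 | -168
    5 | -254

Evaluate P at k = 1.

-18

First differences: -50, -68, -86. Second differences: -18, -18.
Level-2 differences are constant, so P has degree 2.
Fitting a degree-2 polynomial gives P(k) = -9k² - 5k - 4.
Then P(1) = -18.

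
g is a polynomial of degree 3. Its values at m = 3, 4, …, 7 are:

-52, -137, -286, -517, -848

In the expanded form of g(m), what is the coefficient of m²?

4

First differences: -85, -149, -231, -331. Second differences: -64, -82, -100. Third differences: -18, -18.
Level-3 differences are constant, so g has degree 3.
Fitting a degree-3 polynomial gives g(m) = -3m³ + 4m² - 2m - 1.
The coefficient of m² is 4.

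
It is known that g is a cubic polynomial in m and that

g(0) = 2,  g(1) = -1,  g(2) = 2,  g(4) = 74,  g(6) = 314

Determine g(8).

818

Write g(m) = am³ + bm² + cm + d; the 5 given values yield a linear system in the 4 coefficients.
Solving, g(m) = 2m³ - 3m² - 2m + 2.
Then g(8) = 818.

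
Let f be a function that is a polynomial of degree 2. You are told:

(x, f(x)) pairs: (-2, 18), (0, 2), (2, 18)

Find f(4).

66

Write f(x) = ax² + bx + c; the 3 given values yield a linear system in the 3 coefficients.
Solving, f(x) = 4x² + 2.
Then f(4) = 66.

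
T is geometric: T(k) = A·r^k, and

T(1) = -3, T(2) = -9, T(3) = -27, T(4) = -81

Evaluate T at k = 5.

Consecutive ratio: -9/(-3) = 3, and -27/(-9) = 3, so r = 3.
Then A·3^1 = -3 gives A = -1, and T(k) = -1·3^k.
T(5) = -1·3^5 = -243.

-243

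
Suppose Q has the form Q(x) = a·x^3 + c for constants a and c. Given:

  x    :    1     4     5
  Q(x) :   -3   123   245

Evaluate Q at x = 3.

From Q(1) = -3 and Q(4) = 123: 1a + c = -3 and 64a + c = 123.
Subtracting: 63a = 126, so a = 2; then c = -3 − 2·1 = -5.
So Q(x) = 2x³ − 5, and Q(3) = 49.

49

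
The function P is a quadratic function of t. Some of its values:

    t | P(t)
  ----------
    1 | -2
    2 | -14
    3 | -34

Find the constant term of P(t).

Write P(t) = at² + bt + c; the 3 given values yield a linear system in the 3 coefficients.
Solving, P(t) = -4t² + 2.
The constant term is P(0) = 2.

2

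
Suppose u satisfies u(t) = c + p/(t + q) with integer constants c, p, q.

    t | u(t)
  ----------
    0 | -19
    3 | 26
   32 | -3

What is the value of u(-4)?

(u(t) − c)(t + q) = p for each data point; the three points give a linear system in c and q, then p follows.
Solving: c = -4, q = -2, p = 30, so u(t) = -4 + 30/(t − 2).
Then u(-4) = -4 + 30/(-6) = -9.

-9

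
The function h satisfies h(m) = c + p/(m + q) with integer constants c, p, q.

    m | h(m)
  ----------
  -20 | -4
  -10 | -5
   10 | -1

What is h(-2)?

-13

(h(m) − c)(m + q) = p for each data point; the three points give a linear system in c and q, then p follows.
Solving: c = -3, q = 0, p = 20, so h(m) = -3 + 20/(m + 0).
Then h(-2) = -3 + 20/(-2) = -13.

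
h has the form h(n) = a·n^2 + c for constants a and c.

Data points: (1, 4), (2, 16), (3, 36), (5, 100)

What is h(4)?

From h(1) = 4 and h(2) = 16: 1a + c = 4 and 4a + c = 16.
Subtracting: 3a = 12, so a = 4; then c = 4 − 4·1 = 0.
So h(n) = 4n² + 0, and h(4) = 64.

64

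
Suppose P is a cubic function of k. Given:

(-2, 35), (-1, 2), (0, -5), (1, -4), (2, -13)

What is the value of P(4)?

-133

Write P(k) = ak³ + bk² + ck + d; the 5 given values yield a linear system in the 4 coefficients.
Solving, P(k) = -3k³ + 4k² - 5.
Then P(4) = -133.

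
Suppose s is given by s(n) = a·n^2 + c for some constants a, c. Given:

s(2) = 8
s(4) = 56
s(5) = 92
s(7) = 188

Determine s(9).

316

From s(2) = 8 and s(4) = 56: 4a + c = 8 and 16a + c = 56.
Subtracting: 12a = 48, so a = 4; then c = 8 − 4·4 = -8.
So s(n) = 4n² − 8, and s(9) = 316.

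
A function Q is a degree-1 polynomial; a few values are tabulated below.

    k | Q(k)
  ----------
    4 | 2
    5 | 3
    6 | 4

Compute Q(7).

5

First differences: 1, 1.
Level-1 differences are constant, so Q has degree 1.
Extending the table by one column gives the next first difference 1, so Q(7) = 4 + 1 = 5.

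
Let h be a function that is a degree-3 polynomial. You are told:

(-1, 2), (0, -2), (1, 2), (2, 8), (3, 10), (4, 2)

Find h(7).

First differences: -4, 4, 6, 2, -8. Second differences: 8, 2, -4, -10. Third differences: -6, -6, -6.
Level-3 differences are constant, so h has degree 3.
Fitting a degree-3 polynomial gives h(k) = -k³ + 4k² + k - 2.
Then h(7) = -142.

-142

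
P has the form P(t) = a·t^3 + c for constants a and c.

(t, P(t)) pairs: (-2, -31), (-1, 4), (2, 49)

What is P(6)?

From P(-2) = -31 and P(-1) = 4: -8a + c = -31 and -1a + c = 4.
Subtracting: 7a = 35, so a = 5; then c = -31 − 5·(-8) = 9.
So P(t) = 5t³ + 9, and P(6) = 1089.

1089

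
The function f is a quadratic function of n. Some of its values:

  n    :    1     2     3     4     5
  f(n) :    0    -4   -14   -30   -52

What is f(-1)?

-10

First differences: -4, -10, -16, -22. Second differences: -6, -6, -6.
Level-2 differences are constant, so f has degree 2.
Fitting a degree-2 polynomial gives f(n) = -3n² + 5n - 2.
Then f(-1) = -10.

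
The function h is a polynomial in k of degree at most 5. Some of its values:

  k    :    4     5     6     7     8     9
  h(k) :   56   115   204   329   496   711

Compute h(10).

First differences: 59, 89, 125, 167, 215. Second differences: 30, 36, 42, 48. Third differences: 6, 6, 6.
Level-3 differences are constant, so h has degree 3.
Fitting a degree-3 polynomial gives h(k) = k³ - 2k.
Then h(10) = 980.

980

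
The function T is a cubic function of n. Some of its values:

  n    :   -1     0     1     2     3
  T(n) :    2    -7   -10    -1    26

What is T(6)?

First differences: -9, -3, 9, 27. Second differences: 6, 12, 18. Third differences: 6, 6.
Level-3 differences are constant, so T has degree 3.
Fitting a degree-3 polynomial gives T(n) = n³ + 3n² - 7n - 7.
Then T(6) = 275.

275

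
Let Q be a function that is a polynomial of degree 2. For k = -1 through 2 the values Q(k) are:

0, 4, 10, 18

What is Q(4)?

40

First differences: 4, 6, 8. Second differences: 2, 2.
Level-2 differences are constant, so Q has degree 2.
Fitting a degree-2 polynomial gives Q(k) = k² + 5k + 4.
Then Q(4) = 40.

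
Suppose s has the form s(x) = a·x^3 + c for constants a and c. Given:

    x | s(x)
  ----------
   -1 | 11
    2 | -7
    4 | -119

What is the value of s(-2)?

25

From s(-1) = 11 and s(2) = -7: -1a + c = 11 and 8a + c = -7.
Subtracting: 9a = -18, so a = -2; then c = 11 − (-2)·(-1) = 9.
So s(x) = -2x³ + 9, and s(-2) = 25.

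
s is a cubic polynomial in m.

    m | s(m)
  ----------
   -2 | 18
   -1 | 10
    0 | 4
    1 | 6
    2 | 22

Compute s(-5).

-6

First differences: -8, -6, 2, 16. Second differences: 2, 8, 14. Third differences: 6, 6.
Level-3 differences are constant, so s has degree 3.
Fitting a degree-3 polynomial gives s(m) = m³ + 4m² - 3m + 4.
Then s(-5) = -6.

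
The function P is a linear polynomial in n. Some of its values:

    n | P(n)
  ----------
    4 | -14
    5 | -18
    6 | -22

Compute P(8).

-30

First differences: -4, -4.
Level-1 differences are constant, so P has degree 1.
Fitting a degree-1 polynomial gives P(n) = -4n + 2.
Then P(8) = -30.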